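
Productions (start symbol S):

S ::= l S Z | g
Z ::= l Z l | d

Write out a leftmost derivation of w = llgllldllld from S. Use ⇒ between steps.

S ⇒ lSZ   [S ::= l S Z]
lSZ ⇒ llSZZ   [S ::= l S Z]
llSZZ ⇒ llgZZ   [S ::= g]
llgZZ ⇒ llglZlZ   [Z ::= l Z l]
llglZlZ ⇒ llgllZllZ   [Z ::= l Z l]
llgllZllZ ⇒ llglllZlllZ   [Z ::= l Z l]
llglllZlllZ ⇒ llgllldlllZ   [Z ::= d]
llgllldlllZ ⇒ llgllldllld   [Z ::= d]

S⇒lSZ⇒llSZZ⇒llgZZ⇒llglZlZ⇒llgllZllZ⇒llglllZlllZ⇒llgllldlllZ⇒llgllldllld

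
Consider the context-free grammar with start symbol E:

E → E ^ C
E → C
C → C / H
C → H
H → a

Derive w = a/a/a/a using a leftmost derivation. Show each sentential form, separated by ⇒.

E ⇒ C   [E → C]
C ⇒ C/H   [C → C / H]
C/H ⇒ C/H/H   [C → C / H]
C/H/H ⇒ C/H/H/H   [C → C / H]
C/H/H/H ⇒ H/H/H/H   [C → H]
H/H/H/H ⇒ a/H/H/H   [H → a]
a/H/H/H ⇒ a/a/H/H   [H → a]
a/a/H/H ⇒ a/a/a/H   [H → a]
a/a/a/H ⇒ a/a/a/a   [H → a]

E ⇒ C ⇒ C/H ⇒ C/H/H ⇒ C/H/H/H ⇒ H/H/H/H ⇒ a/H/H/H ⇒ a/a/H/H ⇒ a/a/a/H ⇒ a/a/a/a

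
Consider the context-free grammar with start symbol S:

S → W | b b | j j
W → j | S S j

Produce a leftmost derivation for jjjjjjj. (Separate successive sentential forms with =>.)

S => W => SSj => WSj => SSjSj => jjSjSj => jjWjSj => jjjjSj => jjjjjjj

S => W   [S → W]
W => SSj   [W → S S j]
SSj => WSj   [S → W]
WSj => SSjSj   [W → S S j]
SSjSj => jjSjSj   [S → j j]
jjSjSj => jjWjSj   [S → W]
jjWjSj => jjjjSj   [W → j]
jjjjSj => jjjjjjj   [S → j j]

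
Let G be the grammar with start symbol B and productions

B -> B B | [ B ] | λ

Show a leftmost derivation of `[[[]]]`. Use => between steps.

B => [B] => [[B]] => [[BB]] => [[BBB]] => [[BBBB]] => [[[B]BBB]] => [[[]BBB]] => [[[]BB]] => [[[]B]] => [[[]]]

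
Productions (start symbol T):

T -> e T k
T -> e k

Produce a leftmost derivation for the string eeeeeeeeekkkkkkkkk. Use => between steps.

T=>eTk=>eeTkk=>eeeTkkk=>eeeeTkkkk=>eeeeeTkkkkk=>eeeeeeTkkkkkk=>eeeeeeeTkkkkkkk=>eeeeeeeeTkkkkkkkk=>eeeeeeeeekkkkkkkkk

T => eTk   [T -> e T k]
eTk => eeTkk   [T -> e T k]
eeTkk => eeeTkkk   [T -> e T k]
eeeTkkk => eeeeTkkkk   [T -> e T k]
eeeeTkkkk => eeeeeTkkkkk   [T -> e T k]
eeeeeTkkkkk => eeeeeeTkkkkkk   [T -> e T k]
eeeeeeTkkkkkk => eeeeeeeTkkkkkkk   [T -> e T k]
eeeeeeeTkkkkkkk => eeeeeeeeTkkkkkkkk   [T -> e T k]
eeeeeeeeTkkkkkkkk => eeeeeeeeekkkkkkkkk   [T -> e k]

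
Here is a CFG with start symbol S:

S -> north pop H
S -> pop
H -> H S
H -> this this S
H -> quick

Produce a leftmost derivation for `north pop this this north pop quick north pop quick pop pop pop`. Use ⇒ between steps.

S ⇒ north pop H ⇒ north pop H S ⇒ north pop H S S ⇒ north pop H S S S ⇒ north pop H S S S S ⇒ north pop this this S S S S S ⇒ north pop this this north pop H S S S S ⇒ north pop this this north pop quick S S S S ⇒ north pop this this north pop quick north pop H S S S ⇒ north pop this this north pop quick north pop quick S S S ⇒ north pop this this north pop quick north pop quick pop S S ⇒ north pop this this north pop quick north pop quick pop pop S ⇒ north pop this this north pop quick north pop quick pop pop pop

S ⇒ north pop H   [S -> north pop H]
north pop H ⇒ north pop H S   [H -> H S]
north pop H S ⇒ north pop H S S   [H -> H S]
north pop H S S ⇒ north pop H S S S   [H -> H S]
north pop H S S S ⇒ north pop H S S S S   [H -> H S]
north pop H S S S S ⇒ north pop this this S S S S S   [H -> this this S]
north pop this this S S S S S ⇒ north pop this this north pop H S S S S   [S -> north pop H]
north pop this this north pop H S S S S ⇒ north pop this this north pop quick S S S S   [H -> quick]
north pop this this north pop quick S S S S ⇒ north pop this this north pop quick north pop H S S S   [S -> north pop H]
north pop this this north pop quick north pop H S S S ⇒ north pop this this north pop quick north pop quick S S S   [H -> quick]
north pop this this north pop quick north pop quick S S S ⇒ north pop this this north pop quick north pop quick pop S S   [S -> pop]
north pop this this north pop quick north pop quick pop S S ⇒ north pop this this north pop quick north pop quick pop pop S   [S -> pop]
north pop this this north pop quick north pop quick pop pop S ⇒ north pop this this north pop quick north pop quick pop pop pop   [S -> pop]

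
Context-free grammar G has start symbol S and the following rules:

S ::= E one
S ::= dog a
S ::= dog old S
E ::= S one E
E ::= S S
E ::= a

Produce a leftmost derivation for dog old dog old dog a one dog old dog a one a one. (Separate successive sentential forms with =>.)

S => E one => S one E one => dog old S one E one => dog old dog old S one E one => dog old dog old dog a one E one => dog old dog old dog a one S one E one => dog old dog old dog a one dog old S one E one => dog old dog old dog a one dog old dog a one E one => dog old dog old dog a one dog old dog a one a one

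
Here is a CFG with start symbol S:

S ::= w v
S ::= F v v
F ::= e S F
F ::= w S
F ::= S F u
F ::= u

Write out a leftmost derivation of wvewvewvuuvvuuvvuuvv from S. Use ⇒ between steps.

S⇒Fvv⇒SFuvv⇒FvvFuvv⇒SFuvvFuvv⇒FvvFuvvFuvv⇒SFuvvFuvvFuvv⇒wvFuvvFuvvFuvv⇒wveSFuvvFuvvFuvv⇒wvewvFuvvFuvvFuvv⇒wvewveSFuvvFuvvFuvv⇒wvewvewvFuvvFuvvFuvv⇒wvewvewvuuvvFuvvFuvv⇒wvewvewvuuvvuuvvFuvv⇒wvewvewvuuvvuuvvuuvv

S ⇒ Fvv   [S ::= F v v]
Fvv ⇒ SFuvv   [F ::= S F u]
SFuvv ⇒ FvvFuvv   [S ::= F v v]
FvvFuvv ⇒ SFuvvFuvv   [F ::= S F u]
SFuvvFuvv ⇒ FvvFuvvFuvv   [S ::= F v v]
FvvFuvvFuvv ⇒ SFuvvFuvvFuvv   [F ::= S F u]
SFuvvFuvvFuvv ⇒ wvFuvvFuvvFuvv   [S ::= w v]
wvFuvvFuvvFuvv ⇒ wveSFuvvFuvvFuvv   [F ::= e S F]
wveSFuvvFuvvFuvv ⇒ wvewvFuvvFuvvFuvv   [S ::= w v]
wvewvFuvvFuvvFuvv ⇒ wvewveSFuvvFuvvFuvv   [F ::= e S F]
wvewveSFuvvFuvvFuvv ⇒ wvewvewvFuvvFuvvFuvv   [S ::= w v]
wvewvewvFuvvFuvvFuvv ⇒ wvewvewvuuvvFuvvFuvv   [F ::= u]
wvewvewvuuvvFuvvFuvv ⇒ wvewvewvuuvvuuvvFuvv   [F ::= u]
wvewvewvuuvvuuvvFuvv ⇒ wvewvewvuuvvuuvvuuvv   [F ::= u]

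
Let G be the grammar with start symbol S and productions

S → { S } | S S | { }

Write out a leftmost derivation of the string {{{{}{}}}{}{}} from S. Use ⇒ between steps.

S ⇒ {S}   [S → { S }]
{S} ⇒ {SS}   [S → S S]
{SS} ⇒ {SSS}   [S → S S]
{SSS} ⇒ {{S}SS}   [S → { S }]
{{S}SS} ⇒ {{{S}}SS}   [S → { S }]
{{{S}}SS} ⇒ {{{SS}}SS}   [S → S S]
{{{SS}}SS} ⇒ {{{{}S}}SS}   [S → { }]
{{{{}S}}SS} ⇒ {{{{}{}}}SS}   [S → { }]
{{{{}{}}}SS} ⇒ {{{{}{}}}{}S}   [S → { }]
{{{{}{}}}{}S} ⇒ {{{{}{}}}{}{}}   [S → { }]

S ⇒ {S} ⇒ {SS} ⇒ {SSS} ⇒ {{S}SS} ⇒ {{{S}}SS} ⇒ {{{SS}}SS} ⇒ {{{{}S}}SS} ⇒ {{{{}{}}}SS} ⇒ {{{{}{}}}{}S} ⇒ {{{{}{}}}{}{}}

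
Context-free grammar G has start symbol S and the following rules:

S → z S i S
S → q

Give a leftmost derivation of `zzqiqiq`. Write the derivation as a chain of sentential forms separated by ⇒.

S⇒zSiS⇒zzSiSiS⇒zzqiSiS⇒zzqiqiS⇒zzqiqiq

S ⇒ zSiS   [S → z S i S]
zSiS ⇒ zzSiSiS   [S → z S i S]
zzSiSiS ⇒ zzqiSiS   [S → q]
zzqiSiS ⇒ zzqiqiS   [S → q]
zzqiqiS ⇒ zzqiqiq   [S → q]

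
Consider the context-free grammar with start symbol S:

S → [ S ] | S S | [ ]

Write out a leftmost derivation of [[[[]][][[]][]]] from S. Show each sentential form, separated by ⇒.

S ⇒ [S] ⇒ [[S]] ⇒ [[SS]] ⇒ [[SSS]] ⇒ [[[S]SS]] ⇒ [[[[]]SS]] ⇒ [[[[]]SSS]] ⇒ [[[[]][]SS]] ⇒ [[[[]][][S]S]] ⇒ [[[[]][][[]]S]] ⇒ [[[[]][][[]][]]]

S ⇒ [S]   [S → [ S ]]
[S] ⇒ [[S]]   [S → [ S ]]
[[S]] ⇒ [[SS]]   [S → S S]
[[SS]] ⇒ [[SSS]]   [S → S S]
[[SSS]] ⇒ [[[S]SS]]   [S → [ S ]]
[[[S]SS]] ⇒ [[[[]]SS]]   [S → [ ]]
[[[[]]SS]] ⇒ [[[[]]SSS]]   [S → S S]
[[[[]]SSS]] ⇒ [[[[]][]SS]]   [S → [ ]]
[[[[]][]SS]] ⇒ [[[[]][][S]S]]   [S → [ S ]]
[[[[]][][S]S]] ⇒ [[[[]][][[]]S]]   [S → [ ]]
[[[[]][][[]]S]] ⇒ [[[[]][][[]][]]]   [S → [ ]]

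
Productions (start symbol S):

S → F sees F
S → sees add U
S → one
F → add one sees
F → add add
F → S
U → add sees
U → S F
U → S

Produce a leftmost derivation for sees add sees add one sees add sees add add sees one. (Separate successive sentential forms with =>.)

S => sees add U => sees add S F => sees add sees add U F => sees add sees add S F F => sees add sees add one F F => sees add sees add one S F => sees add sees add one sees add U F => sees add sees add one sees add S F => sees add sees add one sees add sees add U F => sees add sees add one sees add sees add add sees F => sees add sees add one sees add sees add add sees S => sees add sees add one sees add sees add add sees one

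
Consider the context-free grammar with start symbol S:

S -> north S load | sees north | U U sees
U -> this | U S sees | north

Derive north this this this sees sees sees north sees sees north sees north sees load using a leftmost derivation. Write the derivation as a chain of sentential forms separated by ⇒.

S ⇒ north S load   [S -> north S load]
north S load ⇒ north U U sees load   [S -> U U sees]
north U U sees load ⇒ north U S sees U sees load   [U -> U S sees]
north U S sees U sees load ⇒ north U S sees S sees U sees load   [U -> U S sees]
north U S sees S sees U sees load ⇒ north U S sees S sees S sees U sees load   [U -> U S sees]
north U S sees S sees S sees U sees load ⇒ north this S sees S sees S sees U sees load   [U -> this]
north this S sees S sees S sees U sees load ⇒ north this U U sees sees S sees S sees U sees load   [S -> U U sees]
north this U U sees sees S sees S sees U sees load ⇒ north this this U sees sees S sees S sees U sees load   [U -> this]
north this this U sees sees S sees S sees U sees load ⇒ north this this this sees sees S sees S sees U sees load   [U -> this]
north this this this sees sees S sees S sees U sees load ⇒ north this this this sees sees sees north sees S sees U sees load   [S -> sees north]
north this this this sees sees sees north sees S sees U sees load ⇒ north this this this sees sees sees north sees sees north sees U sees load   [S -> sees north]
north this this this sees sees sees north sees sees north sees U sees load ⇒ north this this this sees sees sees north sees sees north sees north sees load   [U -> north]

S ⇒ north S load ⇒ north U U sees load ⇒ north U S sees U sees load ⇒ north U S sees S sees U sees load ⇒ north U S sees S sees S sees U sees load ⇒ north this S sees S sees S sees U sees load ⇒ north this U U sees sees S sees S sees U sees load ⇒ north this this U sees sees S sees S sees U sees load ⇒ north this this this sees sees S sees S sees U sees load ⇒ north this this this sees sees sees north sees S sees U sees load ⇒ north this this this sees sees sees north sees sees north sees U sees load ⇒ north this this this sees sees sees north sees sees north sees north sees load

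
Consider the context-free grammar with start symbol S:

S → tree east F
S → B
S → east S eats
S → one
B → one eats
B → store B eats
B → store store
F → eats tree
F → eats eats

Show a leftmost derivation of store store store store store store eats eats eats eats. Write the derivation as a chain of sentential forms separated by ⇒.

S ⇒ B   [S → B]
B ⇒ store B eats   [B → store B eats]
store B eats ⇒ store store B eats eats   [B → store B eats]
store store B eats eats ⇒ store store store B eats eats eats   [B → store B eats]
store store store B eats eats eats ⇒ store store store store B eats eats eats eats   [B → store B eats]
store store store store B eats eats eats eats ⇒ store store store store store store eats eats eats eats   [B → store store]

S ⇒ B ⇒ store B eats ⇒ store store B eats eats ⇒ store store store B eats eats eats ⇒ store store store store B eats eats eats eats ⇒ store store store store store store eats eats eats eats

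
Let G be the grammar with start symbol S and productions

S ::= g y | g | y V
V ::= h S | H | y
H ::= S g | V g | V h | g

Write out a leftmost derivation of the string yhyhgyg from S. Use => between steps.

S => yV => yhS => yhyV => yhyH => yhyVg => yhyhSg => yhyhgyg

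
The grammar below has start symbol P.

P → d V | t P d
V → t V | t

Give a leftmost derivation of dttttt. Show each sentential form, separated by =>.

P => dV   [P → d V]
dV => dtV   [V → t V]
dtV => dttV   [V → t V]
dttV => dtttV   [V → t V]
dtttV => dttttV   [V → t V]
dttttV => dttttt   [V → t]

P=>dV=>dtV=>dttV=>dtttV=>dttttV=>dttttt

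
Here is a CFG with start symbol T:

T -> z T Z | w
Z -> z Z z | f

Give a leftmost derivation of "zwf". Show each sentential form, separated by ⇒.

T⇒zTZ⇒zwZ⇒zwf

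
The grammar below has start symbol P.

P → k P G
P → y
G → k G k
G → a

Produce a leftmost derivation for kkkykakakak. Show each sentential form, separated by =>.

P => kPG   [P → k P G]
kPG => kkPGG   [P → k P G]
kkPGG => kkkPGGG   [P → k P G]
kkkPGGG => kkkyGGG   [P → y]
kkkyGGG => kkkykGkGG   [G → k G k]
kkkykGkGG => kkkykakGG   [G → a]
kkkykakGG => kkkykakaG   [G → a]
kkkykakaG => kkkykakakGk   [G → k G k]
kkkykakakGk => kkkykakakak   [G → a]

P => kPG => kkPGG => kkkPGGG => kkkyGGG => kkkykGkGG => kkkykakGG => kkkykakaG => kkkykakakGk => kkkykakakak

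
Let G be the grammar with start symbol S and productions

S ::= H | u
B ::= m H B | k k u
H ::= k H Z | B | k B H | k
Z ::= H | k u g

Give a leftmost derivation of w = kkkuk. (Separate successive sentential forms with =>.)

S => H   [S ::= H]
H => kHZ   [H ::= k H Z]
kHZ => kBZ   [H ::= B]
kBZ => kkkuZ   [B ::= k k u]
kkkuZ => kkkuH   [Z ::= H]
kkkuH => kkkuk   [H ::= k]

S=>H=>kHZ=>kBZ=>kkkuZ=>kkkuH=>kkkuk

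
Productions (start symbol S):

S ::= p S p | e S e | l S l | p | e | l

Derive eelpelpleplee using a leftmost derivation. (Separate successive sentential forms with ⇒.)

S ⇒ eSe ⇒ eeSee ⇒ eelSlee ⇒ eelpSplee ⇒ eelpeSeplee ⇒ eelpelSleplee ⇒ eelpelpleplee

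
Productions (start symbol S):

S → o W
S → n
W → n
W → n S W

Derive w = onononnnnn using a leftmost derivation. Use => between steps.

S => oW => onSW => onoWW => ononSWW => ononoWWW => onononSWWW => onononnWWW => onononnnWW => onononnnnW => onononnnnn

S => oW   [S → o W]
oW => onSW   [W → n S W]
onSW => onoWW   [S → o W]
onoWW => ononSWW   [W → n S W]
ononSWW => ononoWWW   [S → o W]
ononoWWW => onononSWWW   [W → n S W]
onononSWWW => onononnWWW   [S → n]
onononnWWW => onononnnWW   [W → n]
onononnnWW => onononnnnW   [W → n]
onononnnnW => onononnnnn   [W → n]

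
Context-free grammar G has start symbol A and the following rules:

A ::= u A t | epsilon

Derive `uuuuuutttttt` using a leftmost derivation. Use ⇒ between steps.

A ⇒ uAt ⇒ uuAtt ⇒ uuuAttt ⇒ uuuuAtttt ⇒ uuuuuAttttt ⇒ uuuuuuAtttttt ⇒ uuuuuutttttt

A ⇒ uAt   [A ::= u A t]
uAt ⇒ uuAtt   [A ::= u A t]
uuAtt ⇒ uuuAttt   [A ::= u A t]
uuuAttt ⇒ uuuuAtttt   [A ::= u A t]
uuuuAtttt ⇒ uuuuuAttttt   [A ::= u A t]
uuuuuAttttt ⇒ uuuuuuAtttttt   [A ::= u A t]
uuuuuuAtttttt ⇒ uuuuuutttttt   [A ::= epsilon]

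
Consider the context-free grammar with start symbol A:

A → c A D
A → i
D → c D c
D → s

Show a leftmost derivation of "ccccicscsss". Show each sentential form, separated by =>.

A => cAD => ccADD => cccADDD => ccccADDDD => cccciDDDD => ccccicDcDDD => ccccicscDDD => ccccicscsDD => ccccicscssD => ccccicscsss

A => cAD   [A → c A D]
cAD => ccADD   [A → c A D]
ccADD => cccADDD   [A → c A D]
cccADDD => ccccADDDD   [A → c A D]
ccccADDDD => cccciDDDD   [A → i]
cccciDDDD => ccccicDcDDD   [D → c D c]
ccccicDcDDD => ccccicscDDD   [D → s]
ccccicscDDD => ccccicscsDD   [D → s]
ccccicscsDD => ccccicscssD   [D → s]
ccccicscssD => ccccicscsss   [D → s]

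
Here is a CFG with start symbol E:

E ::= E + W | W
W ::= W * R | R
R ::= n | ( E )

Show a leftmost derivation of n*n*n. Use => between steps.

E => W   [E ::= W]
W => W*R   [W ::= W * R]
W*R => W*R*R   [W ::= W * R]
W*R*R => R*R*R   [W ::= R]
R*R*R => n*R*R   [R ::= n]
n*R*R => n*n*R   [R ::= n]
n*n*R => n*n*n   [R ::= n]

E=>W=>W*R=>W*R*R=>R*R*R=>n*R*R=>n*n*R=>n*n*n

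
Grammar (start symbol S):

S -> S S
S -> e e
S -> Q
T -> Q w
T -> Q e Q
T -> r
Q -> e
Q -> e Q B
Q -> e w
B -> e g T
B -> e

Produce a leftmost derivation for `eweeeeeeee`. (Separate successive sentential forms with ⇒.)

S ⇒ SS ⇒ QS ⇒ ewS ⇒ ewSS ⇒ ewSSS ⇒ ewSSSS ⇒ eweeSSS ⇒ eweeeeSS ⇒ eweeeeeeS ⇒ eweeeeeeee

S ⇒ SS   [S -> S S]
SS ⇒ QS   [S -> Q]
QS ⇒ ewS   [Q -> e w]
ewS ⇒ ewSS   [S -> S S]
ewSS ⇒ ewSSS   [S -> S S]
ewSSS ⇒ ewSSSS   [S -> S S]
ewSSSS ⇒ eweeSSS   [S -> e e]
eweeSSS ⇒ eweeeeSS   [S -> e e]
eweeeeSS ⇒ eweeeeeeS   [S -> e e]
eweeeeeeS ⇒ eweeeeeeee   [S -> e e]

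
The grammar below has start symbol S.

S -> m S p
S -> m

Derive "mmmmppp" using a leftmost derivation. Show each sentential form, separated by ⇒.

S ⇒ mSp ⇒ mmSpp ⇒ mmmSppp ⇒ mmmmppp

S ⇒ mSp   [S -> m S p]
mSp ⇒ mmSpp   [S -> m S p]
mmSpp ⇒ mmmSppp   [S -> m S p]
mmmSppp ⇒ mmmmppp   [S -> m]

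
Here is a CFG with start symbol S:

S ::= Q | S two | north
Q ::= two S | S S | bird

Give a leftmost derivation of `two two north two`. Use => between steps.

S => S two   [S ::= S two]
S two => Q two   [S ::= Q]
Q two => two S two   [Q ::= two S]
two S two => two Q two   [S ::= Q]
two Q two => two two S two   [Q ::= two S]
two two S two => two two north two   [S ::= north]

S => S two => Q two => two S two => two Q two => two two S two => two two north two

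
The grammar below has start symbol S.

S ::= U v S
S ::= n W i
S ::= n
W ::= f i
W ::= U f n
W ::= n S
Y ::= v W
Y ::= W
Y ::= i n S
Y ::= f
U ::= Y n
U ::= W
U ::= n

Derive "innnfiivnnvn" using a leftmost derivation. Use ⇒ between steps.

S ⇒ UvS   [S ::= U v S]
UvS ⇒ YnvS   [U ::= Y n]
YnvS ⇒ inSnvS   [Y ::= i n S]
inSnvS ⇒ inUvSnvS   [S ::= U v S]
inUvSnvS ⇒ inWvSnvS   [U ::= W]
inWvSnvS ⇒ innSvSnvS   [W ::= n S]
innSvSnvS ⇒ innnWivSnvS   [S ::= n W i]
innnWivSnvS ⇒ innnfiivSnvS   [W ::= f i]
innnfiivSnvS ⇒ innnfiivnnvS   [S ::= n]
innnfiivnnvS ⇒ innnfiivnnvn   [S ::= n]

S ⇒ UvS ⇒ YnvS ⇒ inSnvS ⇒ inUvSnvS ⇒ inWvSnvS ⇒ innSvSnvS ⇒ innnWivSnvS ⇒ innnfiivSnvS ⇒ innnfiivnnvS ⇒ innnfiivnnvn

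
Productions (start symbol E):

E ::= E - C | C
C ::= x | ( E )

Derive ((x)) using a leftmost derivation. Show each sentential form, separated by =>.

E => C   [E ::= C]
C => (E)   [C ::= ( E )]
(E) => (C)   [E ::= C]
(C) => ((E))   [C ::= ( E )]
((E)) => ((C))   [E ::= C]
((C)) => ((x))   [C ::= x]

E=>C=>(E)=>(C)=>((E))=>((C))=>((x))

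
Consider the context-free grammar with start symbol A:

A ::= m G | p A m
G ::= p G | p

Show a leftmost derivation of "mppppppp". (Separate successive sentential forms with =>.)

A => mG   [A ::= m G]
mG => mpG   [G ::= p G]
mpG => mppG   [G ::= p G]
mppG => mpppG   [G ::= p G]
mpppG => mppppG   [G ::= p G]
mppppG => mpppppG   [G ::= p G]
mpppppG => mppppppG   [G ::= p G]
mppppppG => mppppppp   [G ::= p]

A=>mG=>mpG=>mppG=>mpppG=>mppppG=>mpppppG=>mppppppG=>mppppppp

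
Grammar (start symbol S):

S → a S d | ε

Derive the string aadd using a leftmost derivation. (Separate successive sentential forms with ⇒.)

S ⇒ aSd ⇒ aaSdd ⇒ aadd

S ⇒ aSd   [S → a S d]
aSd ⇒ aaSdd   [S → a S d]
aaSdd ⇒ aadd   [S → ε]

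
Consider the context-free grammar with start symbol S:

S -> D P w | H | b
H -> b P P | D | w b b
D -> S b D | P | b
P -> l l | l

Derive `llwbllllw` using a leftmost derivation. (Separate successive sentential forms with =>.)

S => DPw => SbDPw => DPwbDPw => PPwbDPw => lPwbDPw => llwbDPw => llwbPPw => llwbllPw => llwbllllw

S => DPw   [S -> D P w]
DPw => SbDPw   [D -> S b D]
SbDPw => DPwbDPw   [S -> D P w]
DPwbDPw => PPwbDPw   [D -> P]
PPwbDPw => lPwbDPw   [P -> l]
lPwbDPw => llwbDPw   [P -> l]
llwbDPw => llwbPPw   [D -> P]
llwbPPw => llwbllPw   [P -> l l]
llwbllPw => llwbllllw   [P -> l l]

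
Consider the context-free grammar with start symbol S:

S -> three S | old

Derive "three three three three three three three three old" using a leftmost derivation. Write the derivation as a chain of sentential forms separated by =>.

S => three S => three three S => three three three S => three three three three S => three three three three three S => three three three three three three S => three three three three three three three S => three three three three three three three three S => three three three three three three three three old

S => three S   [S -> three S]
three S => three three S   [S -> three S]
three three S => three three three S   [S -> three S]
three three three S => three three three three S   [S -> three S]
three three three three S => three three three three three S   [S -> three S]
three three three three three S => three three three three three three S   [S -> three S]
three three three three three three S => three three three three three three three S   [S -> three S]
three three three three three three three S => three three three three three three three three S   [S -> three S]
three three three three three three three three S => three three three three three three three three old   [S -> old]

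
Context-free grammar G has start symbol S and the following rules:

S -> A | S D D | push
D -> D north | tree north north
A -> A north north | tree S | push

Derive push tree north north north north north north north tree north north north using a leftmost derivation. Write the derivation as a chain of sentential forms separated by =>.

S => S D D   [S -> S D D]
S D D => A D D   [S -> A]
A D D => push D D   [A -> push]
push D D => push D north D   [D -> D north]
push D north D => push D north north D   [D -> D north]
push D north north D => push D north north north D   [D -> D north]
push D north north north D => push D north north north north D   [D -> D north]
push D north north north north D => push D north north north north north D   [D -> D north]
push D north north north north north D => push tree north north north north north north north D   [D -> tree north north]
push tree north north north north north north north D => push tree north north north north north north north D north   [D -> D north]
push tree north north north north north north north D north => push tree north north north north north north north tree north north north   [D -> tree north north]

S => S D D => A D D => push D D => push D north D => push D north north D => push D north north north D => push D north north north north D => push D north north north north north D => push tree north north north north north north north D => push tree north north north north north north north D north => push tree north north north north north north north tree north north north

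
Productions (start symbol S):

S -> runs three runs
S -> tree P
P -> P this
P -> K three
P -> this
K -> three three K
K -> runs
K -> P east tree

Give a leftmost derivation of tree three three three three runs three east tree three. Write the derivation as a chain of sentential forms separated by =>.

S => tree P => tree K three => tree P east tree three => tree K three east tree three => tree three three K three east tree three => tree three three three three K three east tree three => tree three three three three runs three east tree three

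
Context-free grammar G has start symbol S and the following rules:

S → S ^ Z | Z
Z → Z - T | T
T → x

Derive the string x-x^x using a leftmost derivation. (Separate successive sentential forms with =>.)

S => S^Z   [S → S ^ Z]
S^Z => Z^Z   [S → Z]
Z^Z => Z-T^Z   [Z → Z - T]
Z-T^Z => T-T^Z   [Z → T]
T-T^Z => x-T^Z   [T → x]
x-T^Z => x-x^Z   [T → x]
x-x^Z => x-x^T   [Z → T]
x-x^T => x-x^x   [T → x]

S=>S^Z=>Z^Z=>Z-T^Z=>T-T^Z=>x-T^Z=>x-x^Z=>x-x^T=>x-x^x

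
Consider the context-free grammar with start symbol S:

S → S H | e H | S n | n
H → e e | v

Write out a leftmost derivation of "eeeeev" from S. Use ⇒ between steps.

S ⇒ SH   [S → S H]
SH ⇒ SHH   [S → S H]
SHH ⇒ eHHH   [S → e H]
eHHH ⇒ eeeHH   [H → e e]
eeeHH ⇒ eeeeeH   [H → e e]
eeeeeH ⇒ eeeeev   [H → v]

S ⇒ SH ⇒ SHH ⇒ eHHH ⇒ eeeHH ⇒ eeeeeH ⇒ eeeeev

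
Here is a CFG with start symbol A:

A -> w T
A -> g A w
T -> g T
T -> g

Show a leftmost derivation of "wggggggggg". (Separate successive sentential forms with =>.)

A => wT   [A -> w T]
wT => wgT   [T -> g T]
wgT => wggT   [T -> g T]
wggT => wgggT   [T -> g T]
wgggT => wggggT   [T -> g T]
wggggT => wgggggT   [T -> g T]
wgggggT => wggggggT   [T -> g T]
wggggggT => wgggggggT   [T -> g T]
wgggggggT => wggggggggT   [T -> g T]
wggggggggT => wggggggggg   [T -> g]

A => wT => wgT => wggT => wgggT => wggggT => wgggggT => wggggggT => wgggggggT => wggggggggT => wggggggggg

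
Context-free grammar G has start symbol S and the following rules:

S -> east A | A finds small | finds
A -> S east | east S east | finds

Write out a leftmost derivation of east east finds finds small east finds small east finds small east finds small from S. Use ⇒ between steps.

S ⇒ A finds small   [S -> A finds small]
A finds small ⇒ east S east finds small   [A -> east S east]
east S east finds small ⇒ east A finds small east finds small   [S -> A finds small]
east A finds small east finds small ⇒ east east S east finds small east finds small   [A -> east S east]
east east S east finds small east finds small ⇒ east east A finds small east finds small east finds small   [S -> A finds small]
east east A finds small east finds small east finds small ⇒ east east S east finds small east finds small east finds small   [A -> S east]
east east S east finds small east finds small east finds small ⇒ east east A finds small east finds small east finds small east finds small   [S -> A finds small]
east east A finds small east finds small east finds small east finds small ⇒ east east finds finds small east finds small east finds small east finds small   [A -> finds]

S ⇒ A finds small ⇒ east S east finds small ⇒ east A finds small east finds small ⇒ east east S east finds small east finds small ⇒ east east A finds small east finds small east finds small ⇒ east east S east finds small east finds small east finds small ⇒ east east A finds small east finds small east finds small east finds small ⇒ east east finds finds small east finds small east finds small east finds small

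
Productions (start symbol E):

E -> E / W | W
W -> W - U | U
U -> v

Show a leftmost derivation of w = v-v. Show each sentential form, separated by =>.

E => W => W-U => U-U => v-U => v-v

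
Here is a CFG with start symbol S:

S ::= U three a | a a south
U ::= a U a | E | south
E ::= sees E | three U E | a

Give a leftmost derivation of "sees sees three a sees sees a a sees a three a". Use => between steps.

S => U three a => E three a => sees E three a => sees sees E three a => sees sees three U E three a => sees sees three a U a E three a => sees sees three a E a E three a => sees sees three a sees E a E three a => sees sees three a sees sees E a E three a => sees sees three a sees sees a a E three a => sees sees three a sees sees a a sees E three a => sees sees three a sees sees a a sees a three a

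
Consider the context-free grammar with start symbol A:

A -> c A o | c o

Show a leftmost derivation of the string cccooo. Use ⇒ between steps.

A ⇒ cAo ⇒ ccAoo ⇒ cccooo

A ⇒ cAo   [A -> c A o]
cAo ⇒ ccAoo   [A -> c A o]
ccAoo ⇒ cccooo   [A -> c o]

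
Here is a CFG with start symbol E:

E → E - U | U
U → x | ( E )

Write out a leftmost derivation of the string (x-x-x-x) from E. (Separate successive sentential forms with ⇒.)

E ⇒ U ⇒ (E) ⇒ (E-U) ⇒ (E-U-U) ⇒ (E-U-U-U) ⇒ (U-U-U-U) ⇒ (x-U-U-U) ⇒ (x-x-U-U) ⇒ (x-x-x-U) ⇒ (x-x-x-x)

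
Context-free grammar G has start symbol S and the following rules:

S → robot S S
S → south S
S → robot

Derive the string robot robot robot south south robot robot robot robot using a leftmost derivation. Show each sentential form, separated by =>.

S => robot S S => robot robot S S S => robot robot robot S S S S => robot robot robot south S S S S => robot robot robot south south S S S S => robot robot robot south south robot S S S => robot robot robot south south robot robot S S => robot robot robot south south robot robot robot S => robot robot robot south south robot robot robot robot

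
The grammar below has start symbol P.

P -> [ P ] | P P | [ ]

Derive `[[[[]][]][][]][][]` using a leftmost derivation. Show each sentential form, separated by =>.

P => PP   [P -> P P]
PP => PPP   [P -> P P]
PPP => [P]PP   [P -> [ P ]]
[P]PP => [PP]PP   [P -> P P]
[PP]PP => [PPP]PP   [P -> P P]
[PPP]PP => [[P]PP]PP   [P -> [ P ]]
[[P]PP]PP => [[PP]PP]PP   [P -> P P]
[[PP]PP]PP => [[[P]P]PP]PP   [P -> [ P ]]
[[[P]P]PP]PP => [[[[]]P]PP]PP   [P -> [ ]]
[[[[]]P]PP]PP => [[[[]][]]PP]PP   [P -> [ ]]
[[[[]][]]PP]PP => [[[[]][]][]P]PP   [P -> [ ]]
[[[[]][]][]P]PP => [[[[]][]][][]]PP   [P -> [ ]]
[[[[]][]][][]]PP => [[[[]][]][][]][]P   [P -> [ ]]
[[[[]][]][][]][]P => [[[[]][]][][]][][]   [P -> [ ]]

P => PP => PPP => [P]PP => [PP]PP => [PPP]PP => [[P]PP]PP => [[PP]PP]PP => [[[P]P]PP]PP => [[[[]]P]PP]PP => [[[[]][]]PP]PP => [[[[]][]][]P]PP => [[[[]][]][][]]PP => [[[[]][]][][]][]P => [[[[]][]][][]][][]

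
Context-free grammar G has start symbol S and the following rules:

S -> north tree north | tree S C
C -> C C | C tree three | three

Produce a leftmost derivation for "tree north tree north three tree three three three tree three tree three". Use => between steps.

S => tree S C => tree north tree north C => tree north tree north C tree three => tree north tree north C tree three tree three => tree north tree north C C tree three tree three => tree north tree north C C C tree three tree three => tree north tree north C tree three C C tree three tree three => tree north tree north three tree three C C tree three tree three => tree north tree north three tree three three C tree three tree three => tree north tree north three tree three three three tree three tree three

S => tree S C   [S -> tree S C]
tree S C => tree north tree north C   [S -> north tree north]
tree north tree north C => tree north tree north C tree three   [C -> C tree three]
tree north tree north C tree three => tree north tree north C tree three tree three   [C -> C tree three]
tree north tree north C tree three tree three => tree north tree north C C tree three tree three   [C -> C C]
tree north tree north C C tree three tree three => tree north tree north C C C tree three tree three   [C -> C C]
tree north tree north C C C tree three tree three => tree north tree north C tree three C C tree three tree three   [C -> C tree three]
tree north tree north C tree three C C tree three tree three => tree north tree north three tree three C C tree three tree three   [C -> three]
tree north tree north three tree three C C tree three tree three => tree north tree north three tree three three C tree three tree three   [C -> three]
tree north tree north three tree three three C tree three tree three => tree north tree north three tree three three three tree three tree three   [C -> three]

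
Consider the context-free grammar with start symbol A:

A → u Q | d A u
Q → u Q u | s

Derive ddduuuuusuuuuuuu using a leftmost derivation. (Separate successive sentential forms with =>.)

A => dAu => ddAuu => dddAuuu => ddduQuuu => ddduuQuuuu => ddduuuQuuuuu => ddduuuuQuuuuuu => ddduuuuuQuuuuuuu => ddduuuuusuuuuuuu

A => dAu   [A → d A u]
dAu => ddAuu   [A → d A u]
ddAuu => dddAuuu   [A → d A u]
dddAuuu => ddduQuuu   [A → u Q]
ddduQuuu => ddduuQuuuu   [Q → u Q u]
ddduuQuuuu => ddduuuQuuuuu   [Q → u Q u]
ddduuuQuuuuu => ddduuuuQuuuuuu   [Q → u Q u]
ddduuuuQuuuuuu => ddduuuuuQuuuuuuu   [Q → u Q u]
ddduuuuuQuuuuuuu => ddduuuuusuuuuuuu   [Q → s]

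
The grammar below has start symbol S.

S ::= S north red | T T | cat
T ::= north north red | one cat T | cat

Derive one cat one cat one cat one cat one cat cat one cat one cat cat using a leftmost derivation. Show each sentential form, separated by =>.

S => T T   [S ::= T T]
T T => one cat T T   [T ::= one cat T]
one cat T T => one cat one cat T T   [T ::= one cat T]
one cat one cat T T => one cat one cat one cat T T   [T ::= one cat T]
one cat one cat one cat T T => one cat one cat one cat one cat T T   [T ::= one cat T]
one cat one cat one cat one cat T T => one cat one cat one cat one cat one cat T T   [T ::= one cat T]
one cat one cat one cat one cat one cat T T => one cat one cat one cat one cat one cat cat T   [T ::= cat]
one cat one cat one cat one cat one cat cat T => one cat one cat one cat one cat one cat cat one cat T   [T ::= one cat T]
one cat one cat one cat one cat one cat cat one cat T => one cat one cat one cat one cat one cat cat one cat one cat T   [T ::= one cat T]
one cat one cat one cat one cat one cat cat one cat one cat T => one cat one cat one cat one cat one cat cat one cat one cat cat   [T ::= cat]

S => T T => one cat T T => one cat one cat T T => one cat one cat one cat T T => one cat one cat one cat one cat T T => one cat one cat one cat one cat one cat T T => one cat one cat one cat one cat one cat cat T => one cat one cat one cat one cat one cat cat one cat T => one cat one cat one cat one cat one cat cat one cat one cat T => one cat one cat one cat one cat one cat cat one cat one cat cat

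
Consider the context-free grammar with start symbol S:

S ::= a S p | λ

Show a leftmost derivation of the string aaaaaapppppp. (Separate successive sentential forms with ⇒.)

S ⇒ aSp ⇒ aaSpp ⇒ aaaSppp ⇒ aaaaSpppp ⇒ aaaaaSppppp ⇒ aaaaaaSpppppp ⇒ aaaaaapppppp

S ⇒ aSp   [S ::= a S p]
aSp ⇒ aaSpp   [S ::= a S p]
aaSpp ⇒ aaaSppp   [S ::= a S p]
aaaSppp ⇒ aaaaSpppp   [S ::= a S p]
aaaaSpppp ⇒ aaaaaSppppp   [S ::= a S p]
aaaaaSppppp ⇒ aaaaaaSpppppp   [S ::= a S p]
aaaaaaSpppppp ⇒ aaaaaapppppp   [S ::= λ]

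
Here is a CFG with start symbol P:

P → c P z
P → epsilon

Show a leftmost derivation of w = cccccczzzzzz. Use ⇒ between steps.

P ⇒ cPz ⇒ ccPzz ⇒ cccPzzz ⇒ ccccPzzzz ⇒ cccccPzzzzz ⇒ ccccccPzzzzzz ⇒ cccccczzzzzz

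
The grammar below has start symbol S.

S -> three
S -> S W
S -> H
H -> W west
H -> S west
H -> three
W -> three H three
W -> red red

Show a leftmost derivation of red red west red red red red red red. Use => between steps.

S => S W => S W W => S W W W => H W W W => W west W W W => red red west W W W => red red west red red W W => red red west red red red red W => red red west red red red red red red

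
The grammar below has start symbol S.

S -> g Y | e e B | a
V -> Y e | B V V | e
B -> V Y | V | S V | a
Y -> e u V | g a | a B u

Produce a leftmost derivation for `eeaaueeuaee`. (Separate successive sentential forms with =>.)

S => eeB => eeVY => eeYeY => eeaBueY => eeaaueY => eeaaueeuV => eeaaueeuBVV => eeaaueeuaVV => eeaaueeuaeV => eeaaueeuaee

S => eeB   [S -> e e B]
eeB => eeVY   [B -> V Y]
eeVY => eeYeY   [V -> Y e]
eeYeY => eeaBueY   [Y -> a B u]
eeaBueY => eeaaueY   [B -> a]
eeaaueY => eeaaueeuV   [Y -> e u V]
eeaaueeuV => eeaaueeuBVV   [V -> B V V]
eeaaueeuBVV => eeaaueeuaVV   [B -> a]
eeaaueeuaVV => eeaaueeuaeV   [V -> e]
eeaaueeuaeV => eeaaueeuaee   [V -> e]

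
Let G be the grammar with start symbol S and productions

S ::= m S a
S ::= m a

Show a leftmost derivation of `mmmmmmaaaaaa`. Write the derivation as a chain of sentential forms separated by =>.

S => mSa => mmSaa => mmmSaaa => mmmmSaaaa => mmmmmSaaaaa => mmmmmmaaaaaa

S => mSa   [S ::= m S a]
mSa => mmSaa   [S ::= m S a]
mmSaa => mmmSaaa   [S ::= m S a]
mmmSaaa => mmmmSaaaa   [S ::= m S a]
mmmmSaaaa => mmmmmSaaaaa   [S ::= m S a]
mmmmmSaaaaa => mmmmmmaaaaaa   [S ::= m a]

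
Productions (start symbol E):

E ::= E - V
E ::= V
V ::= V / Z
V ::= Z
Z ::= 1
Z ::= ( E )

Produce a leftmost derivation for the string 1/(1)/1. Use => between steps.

E => V => V/Z => V/Z/Z => Z/Z/Z => 1/Z/Z => 1/(E)/Z => 1/(V)/Z => 1/(Z)/Z => 1/(1)/Z => 1/(1)/1

E => V   [E ::= V]
V => V/Z   [V ::= V / Z]
V/Z => V/Z/Z   [V ::= V / Z]
V/Z/Z => Z/Z/Z   [V ::= Z]
Z/Z/Z => 1/Z/Z   [Z ::= 1]
1/Z/Z => 1/(E)/Z   [Z ::= ( E )]
1/(E)/Z => 1/(V)/Z   [E ::= V]
1/(V)/Z => 1/(Z)/Z   [V ::= Z]
1/(Z)/Z => 1/(1)/Z   [Z ::= 1]
1/(1)/Z => 1/(1)/1   [Z ::= 1]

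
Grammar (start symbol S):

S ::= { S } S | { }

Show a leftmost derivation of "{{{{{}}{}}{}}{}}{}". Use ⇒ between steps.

S⇒{S}S⇒{{S}S}S⇒{{{S}S}S}S⇒{{{{S}S}S}S}S⇒{{{{{}}S}S}S}S⇒{{{{{}}{}}S}S}S⇒{{{{{}}{}}{}}S}S⇒{{{{{}}{}}{}}{}}S⇒{{{{{}}{}}{}}{}}{}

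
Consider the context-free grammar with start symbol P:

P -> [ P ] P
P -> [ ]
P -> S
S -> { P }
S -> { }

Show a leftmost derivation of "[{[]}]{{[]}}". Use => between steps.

P => [P]P => [S]P => [{P}]P => [{[]}]P => [{[]}]S => [{[]}]{P} => [{[]}]{S} => [{[]}]{{P}} => [{[]}]{{[]}}

P => [P]P   [P -> [ P ] P]
[P]P => [S]P   [P -> S]
[S]P => [{P}]P   [S -> { P }]
[{P}]P => [{[]}]P   [P -> [ ]]
[{[]}]P => [{[]}]S   [P -> S]
[{[]}]S => [{[]}]{P}   [S -> { P }]
[{[]}]{P} => [{[]}]{S}   [P -> S]
[{[]}]{S} => [{[]}]{{P}}   [S -> { P }]
[{[]}]{{P}} => [{[]}]{{[]}}   [P -> [ ]]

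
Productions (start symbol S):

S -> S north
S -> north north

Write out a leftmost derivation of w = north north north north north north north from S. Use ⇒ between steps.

S ⇒ S north   [S -> S north]
S north ⇒ S north north   [S -> S north]
S north north ⇒ S north north north   [S -> S north]
S north north north ⇒ S north north north north   [S -> S north]
S north north north north ⇒ S north north north north north   [S -> S north]
S north north north north north ⇒ north north north north north north north   [S -> north north]

S ⇒ S north ⇒ S north north ⇒ S north north north ⇒ S north north north north ⇒ S north north north north north ⇒ north north north north north north north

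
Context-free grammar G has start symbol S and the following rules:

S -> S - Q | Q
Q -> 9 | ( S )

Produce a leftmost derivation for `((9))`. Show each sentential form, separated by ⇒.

S ⇒ Q   [S -> Q]
Q ⇒ (S)   [Q -> ( S )]
(S) ⇒ (Q)   [S -> Q]
(Q) ⇒ ((S))   [Q -> ( S )]
((S)) ⇒ ((Q))   [S -> Q]
((Q)) ⇒ ((9))   [Q -> 9]

S ⇒ Q ⇒ (S) ⇒ (Q) ⇒ ((S)) ⇒ ((Q)) ⇒ ((9))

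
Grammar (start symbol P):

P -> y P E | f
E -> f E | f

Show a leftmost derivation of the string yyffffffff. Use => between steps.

P => yPE   [P -> y P E]
yPE => yyPEE   [P -> y P E]
yyPEE => yyfEE   [P -> f]
yyfEE => yyffE   [E -> f]
yyffE => yyfffE   [E -> f E]
yyfffE => yyffffE   [E -> f E]
yyffffE => yyfffffE   [E -> f E]
yyfffffE => yyffffffE   [E -> f E]
yyffffffE => yyfffffffE   [E -> f E]
yyfffffffE => yyffffffff   [E -> f]

P => yPE => yyPEE => yyfEE => yyffE => yyfffE => yyffffE => yyfffffE => yyffffffE => yyfffffffE => yyffffffff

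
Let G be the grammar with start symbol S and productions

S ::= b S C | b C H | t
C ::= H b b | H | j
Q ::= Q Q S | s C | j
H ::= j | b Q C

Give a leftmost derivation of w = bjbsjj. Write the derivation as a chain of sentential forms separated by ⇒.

S ⇒ bCH ⇒ bHH ⇒ bjH ⇒ bjbQC ⇒ bjbsCC ⇒ bjbsHC ⇒ bjbsjC ⇒ bjbsjH ⇒ bjbsjj

S ⇒ bCH   [S ::= b C H]
bCH ⇒ bHH   [C ::= H]
bHH ⇒ bjH   [H ::= j]
bjH ⇒ bjbQC   [H ::= b Q C]
bjbQC ⇒ bjbsCC   [Q ::= s C]
bjbsCC ⇒ bjbsHC   [C ::= H]
bjbsHC ⇒ bjbsjC   [H ::= j]
bjbsjC ⇒ bjbsjH   [C ::= H]
bjbsjH ⇒ bjbsjj   [H ::= j]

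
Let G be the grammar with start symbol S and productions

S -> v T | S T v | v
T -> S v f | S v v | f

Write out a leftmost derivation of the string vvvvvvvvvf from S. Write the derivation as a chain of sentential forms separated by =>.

S => vT   [S -> v T]
vT => vSvf   [T -> S v f]
vSvf => vvTvf   [S -> v T]
vvTvf => vvSvvvf   [T -> S v v]
vvSvvvf => vvvTvvvf   [S -> v T]
vvvTvvvf => vvvSvvvvvf   [T -> S v v]
vvvSvvvvvf => vvvvvvvvvf   [S -> v]

S => vT => vSvf => vvTvf => vvSvvvf => vvvTvvvf => vvvSvvvvvf => vvvvvvvvvf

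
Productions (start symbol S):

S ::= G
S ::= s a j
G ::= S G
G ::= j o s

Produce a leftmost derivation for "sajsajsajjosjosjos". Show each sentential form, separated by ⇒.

S⇒G⇒SG⇒sajG⇒sajSG⇒sajGG⇒sajSGG⇒sajGGG⇒sajSGGG⇒sajsajGGG⇒sajsajSGGG⇒sajsajsajGGG⇒sajsajsajjosGG⇒sajsajsajjosjosG⇒sajsajsajjosjosjos

S ⇒ G   [S ::= G]
G ⇒ SG   [G ::= S G]
SG ⇒ sajG   [S ::= s a j]
sajG ⇒ sajSG   [G ::= S G]
sajSG ⇒ sajGG   [S ::= G]
sajGG ⇒ sajSGG   [G ::= S G]
sajSGG ⇒ sajGGG   [S ::= G]
sajGGG ⇒ sajSGGG   [G ::= S G]
sajSGGG ⇒ sajsajGGG   [S ::= s a j]
sajsajGGG ⇒ sajsajSGGG   [G ::= S G]
sajsajSGGG ⇒ sajsajsajGGG   [S ::= s a j]
sajsajsajGGG ⇒ sajsajsajjosGG   [G ::= j o s]
sajsajsajjosGG ⇒ sajsajsajjosjosG   [G ::= j o s]
sajsajsajjosjosG ⇒ sajsajsajjosjosjos   [G ::= j o s]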